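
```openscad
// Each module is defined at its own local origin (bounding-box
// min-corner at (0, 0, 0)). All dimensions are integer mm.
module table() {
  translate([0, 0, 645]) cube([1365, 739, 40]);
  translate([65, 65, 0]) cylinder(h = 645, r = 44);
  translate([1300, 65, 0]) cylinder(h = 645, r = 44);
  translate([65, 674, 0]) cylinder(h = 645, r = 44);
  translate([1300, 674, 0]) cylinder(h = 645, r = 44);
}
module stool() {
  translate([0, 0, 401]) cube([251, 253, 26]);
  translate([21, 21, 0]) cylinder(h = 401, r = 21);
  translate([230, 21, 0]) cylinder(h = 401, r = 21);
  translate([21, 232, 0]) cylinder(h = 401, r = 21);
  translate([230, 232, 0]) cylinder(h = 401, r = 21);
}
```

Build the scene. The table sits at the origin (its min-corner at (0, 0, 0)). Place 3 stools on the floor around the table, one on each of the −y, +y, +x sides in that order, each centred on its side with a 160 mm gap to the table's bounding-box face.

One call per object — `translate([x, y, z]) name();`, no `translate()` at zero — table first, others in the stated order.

table();
translate([557, -413, 0]) stool();
translate([557, 899, 0]) stool();
translate([1525, 243, 0]) stool();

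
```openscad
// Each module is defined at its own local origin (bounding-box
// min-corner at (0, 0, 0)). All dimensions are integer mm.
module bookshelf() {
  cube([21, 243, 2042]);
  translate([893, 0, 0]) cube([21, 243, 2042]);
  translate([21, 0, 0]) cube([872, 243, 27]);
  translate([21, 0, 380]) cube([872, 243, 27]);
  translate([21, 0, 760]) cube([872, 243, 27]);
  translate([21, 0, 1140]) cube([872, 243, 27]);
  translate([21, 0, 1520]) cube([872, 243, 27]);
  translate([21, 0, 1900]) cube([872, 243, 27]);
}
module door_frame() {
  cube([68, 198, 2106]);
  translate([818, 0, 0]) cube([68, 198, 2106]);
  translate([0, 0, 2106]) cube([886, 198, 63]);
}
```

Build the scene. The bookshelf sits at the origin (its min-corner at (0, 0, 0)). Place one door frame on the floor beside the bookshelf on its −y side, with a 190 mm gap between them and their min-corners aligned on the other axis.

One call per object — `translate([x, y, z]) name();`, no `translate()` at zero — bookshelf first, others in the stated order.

bookshelf();
translate([0, -388, 0]) door_frame();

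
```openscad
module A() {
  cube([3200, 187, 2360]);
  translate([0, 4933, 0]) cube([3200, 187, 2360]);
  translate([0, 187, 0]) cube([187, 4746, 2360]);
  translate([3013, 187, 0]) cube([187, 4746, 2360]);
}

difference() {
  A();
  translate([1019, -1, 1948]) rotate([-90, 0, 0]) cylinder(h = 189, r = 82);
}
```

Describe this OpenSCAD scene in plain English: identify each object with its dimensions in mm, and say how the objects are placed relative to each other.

A is a box-shaped house frame (walls only): outside footprint 3200×5120 mm, wall height 2360 mm, wall thickness 187 mm. The two y-facing walls run the full x-width; the two x-facing walls fit between the inner faces of the y-facing walls.

The house frame has a circular hole of radius 82 mm through its front wall, centred at (x = 1019, z = 1948).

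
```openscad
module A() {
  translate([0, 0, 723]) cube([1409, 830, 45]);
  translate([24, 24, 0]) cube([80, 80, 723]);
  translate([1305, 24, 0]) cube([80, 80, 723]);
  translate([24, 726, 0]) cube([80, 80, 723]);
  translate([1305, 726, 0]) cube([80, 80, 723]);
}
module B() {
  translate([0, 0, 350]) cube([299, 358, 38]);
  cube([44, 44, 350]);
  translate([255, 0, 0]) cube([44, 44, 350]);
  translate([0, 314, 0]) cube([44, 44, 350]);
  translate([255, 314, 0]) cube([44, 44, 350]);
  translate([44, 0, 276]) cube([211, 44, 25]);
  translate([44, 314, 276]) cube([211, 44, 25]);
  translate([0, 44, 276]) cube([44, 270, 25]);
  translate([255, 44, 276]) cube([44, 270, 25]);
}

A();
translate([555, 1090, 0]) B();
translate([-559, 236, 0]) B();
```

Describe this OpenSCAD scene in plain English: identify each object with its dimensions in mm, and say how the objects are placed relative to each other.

A is a table with a 1409×830 mm rectangular top, 45 mm thick, top surface at z = 768 mm, supported by four 80×80 mm square legs, each inset 24 mm from the nearest pair of top edges, running from the floor.

B is a four-legged stool. The seat is 299×358 mm, 38 mm thick, top at z = 388 mm. It stands on four square legs, each 44×44 mm in cross-section, from z = 0 to the seat underside, each flush with a corner of the seat. Four stretchers, 44 mm wide and 25 mm tall, connect adjacent legs with their undersides at z = 276 mm, each running between the inner faces of the legs it joins and aligned with the legs' outer faces on the other axis.

Two stools sit around the table at the +y, −x sides.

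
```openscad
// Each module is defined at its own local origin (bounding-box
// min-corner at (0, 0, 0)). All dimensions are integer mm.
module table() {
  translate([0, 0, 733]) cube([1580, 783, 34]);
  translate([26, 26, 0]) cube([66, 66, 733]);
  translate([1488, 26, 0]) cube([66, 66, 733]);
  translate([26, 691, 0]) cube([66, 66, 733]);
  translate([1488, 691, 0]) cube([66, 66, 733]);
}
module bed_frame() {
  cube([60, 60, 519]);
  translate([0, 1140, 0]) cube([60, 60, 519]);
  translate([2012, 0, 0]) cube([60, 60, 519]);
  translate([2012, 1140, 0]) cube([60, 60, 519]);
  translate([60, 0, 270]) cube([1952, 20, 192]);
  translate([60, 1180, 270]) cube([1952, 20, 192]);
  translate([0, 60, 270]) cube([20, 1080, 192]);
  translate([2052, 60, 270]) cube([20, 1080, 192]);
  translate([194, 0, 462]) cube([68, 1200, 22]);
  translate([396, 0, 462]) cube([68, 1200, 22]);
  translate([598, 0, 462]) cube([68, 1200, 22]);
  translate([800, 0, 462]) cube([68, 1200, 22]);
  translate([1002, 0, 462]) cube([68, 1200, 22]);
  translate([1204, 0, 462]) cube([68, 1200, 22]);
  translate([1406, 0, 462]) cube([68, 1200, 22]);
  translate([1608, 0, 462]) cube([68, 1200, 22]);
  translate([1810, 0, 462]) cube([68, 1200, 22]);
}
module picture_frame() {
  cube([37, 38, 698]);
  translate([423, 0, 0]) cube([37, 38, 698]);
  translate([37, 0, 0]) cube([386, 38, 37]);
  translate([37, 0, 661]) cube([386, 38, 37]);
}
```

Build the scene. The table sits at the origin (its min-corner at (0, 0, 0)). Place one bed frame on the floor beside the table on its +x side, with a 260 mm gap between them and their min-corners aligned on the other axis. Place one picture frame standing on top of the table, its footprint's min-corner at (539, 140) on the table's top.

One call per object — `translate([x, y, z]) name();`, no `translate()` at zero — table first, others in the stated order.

table();
translate([1840, 0, 0]) bed_frame();
translate([539, 140, 767]) picture_frame();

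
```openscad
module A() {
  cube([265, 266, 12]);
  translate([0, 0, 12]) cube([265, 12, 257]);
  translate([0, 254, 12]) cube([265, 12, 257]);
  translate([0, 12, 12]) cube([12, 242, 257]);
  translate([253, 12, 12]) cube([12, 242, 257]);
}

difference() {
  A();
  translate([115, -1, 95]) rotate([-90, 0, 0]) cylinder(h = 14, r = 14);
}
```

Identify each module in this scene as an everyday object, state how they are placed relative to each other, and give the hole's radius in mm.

The subtracted cylinder has r = 14 mm.

A is an open box. The open box has a circular hole through its front wall. The hole's radius is 14 mm.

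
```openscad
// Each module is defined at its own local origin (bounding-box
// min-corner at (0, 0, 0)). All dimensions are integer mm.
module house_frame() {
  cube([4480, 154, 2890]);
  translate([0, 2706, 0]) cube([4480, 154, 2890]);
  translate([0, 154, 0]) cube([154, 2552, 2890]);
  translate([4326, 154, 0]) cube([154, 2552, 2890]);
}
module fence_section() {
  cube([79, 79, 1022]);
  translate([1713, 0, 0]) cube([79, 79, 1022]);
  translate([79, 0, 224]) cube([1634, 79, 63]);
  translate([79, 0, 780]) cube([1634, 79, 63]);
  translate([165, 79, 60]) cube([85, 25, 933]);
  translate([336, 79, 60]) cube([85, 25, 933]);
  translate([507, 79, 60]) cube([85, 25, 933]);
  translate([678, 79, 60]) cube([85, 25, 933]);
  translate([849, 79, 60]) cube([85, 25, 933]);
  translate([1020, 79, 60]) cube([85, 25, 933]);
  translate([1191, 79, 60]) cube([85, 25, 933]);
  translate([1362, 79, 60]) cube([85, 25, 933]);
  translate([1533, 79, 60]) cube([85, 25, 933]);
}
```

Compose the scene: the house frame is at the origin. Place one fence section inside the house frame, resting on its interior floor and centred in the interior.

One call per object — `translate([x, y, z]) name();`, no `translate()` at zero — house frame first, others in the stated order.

house_frame();
translate([1344, 1378, 0]) fence_section();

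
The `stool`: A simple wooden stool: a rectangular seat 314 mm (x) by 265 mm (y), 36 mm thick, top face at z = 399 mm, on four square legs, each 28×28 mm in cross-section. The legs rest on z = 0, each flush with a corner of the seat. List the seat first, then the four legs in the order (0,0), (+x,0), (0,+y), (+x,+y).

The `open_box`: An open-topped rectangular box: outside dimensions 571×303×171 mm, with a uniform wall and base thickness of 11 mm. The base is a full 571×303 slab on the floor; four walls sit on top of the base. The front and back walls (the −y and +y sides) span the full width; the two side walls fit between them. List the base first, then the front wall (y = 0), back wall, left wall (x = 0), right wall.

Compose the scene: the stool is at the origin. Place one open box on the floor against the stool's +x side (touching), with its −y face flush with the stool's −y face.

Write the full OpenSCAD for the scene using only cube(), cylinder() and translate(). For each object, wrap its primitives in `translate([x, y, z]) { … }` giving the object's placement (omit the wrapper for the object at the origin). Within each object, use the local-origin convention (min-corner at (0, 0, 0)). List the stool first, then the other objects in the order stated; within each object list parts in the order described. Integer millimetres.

translate([0, 0, 363]) cube([314, 265, 36]);
cube([28, 28, 363]);
translate([286, 0, 0]) cube([28, 28, 363]);
translate([0, 237, 0]) cube([28, 28, 363]);
translate([286, 237, 0]) cube([28, 28, 363]);
translate([314, 0, 0]) {
  cube([571, 303, 11]);
  translate([0, 0, 11]) cube([571, 11, 160]);
  translate([0, 292, 11]) cube([571, 11, 160]);
  translate([0, 11, 11]) cube([11, 281, 160]);
  translate([560, 11, 11]) cube([11, 281, 160]);
}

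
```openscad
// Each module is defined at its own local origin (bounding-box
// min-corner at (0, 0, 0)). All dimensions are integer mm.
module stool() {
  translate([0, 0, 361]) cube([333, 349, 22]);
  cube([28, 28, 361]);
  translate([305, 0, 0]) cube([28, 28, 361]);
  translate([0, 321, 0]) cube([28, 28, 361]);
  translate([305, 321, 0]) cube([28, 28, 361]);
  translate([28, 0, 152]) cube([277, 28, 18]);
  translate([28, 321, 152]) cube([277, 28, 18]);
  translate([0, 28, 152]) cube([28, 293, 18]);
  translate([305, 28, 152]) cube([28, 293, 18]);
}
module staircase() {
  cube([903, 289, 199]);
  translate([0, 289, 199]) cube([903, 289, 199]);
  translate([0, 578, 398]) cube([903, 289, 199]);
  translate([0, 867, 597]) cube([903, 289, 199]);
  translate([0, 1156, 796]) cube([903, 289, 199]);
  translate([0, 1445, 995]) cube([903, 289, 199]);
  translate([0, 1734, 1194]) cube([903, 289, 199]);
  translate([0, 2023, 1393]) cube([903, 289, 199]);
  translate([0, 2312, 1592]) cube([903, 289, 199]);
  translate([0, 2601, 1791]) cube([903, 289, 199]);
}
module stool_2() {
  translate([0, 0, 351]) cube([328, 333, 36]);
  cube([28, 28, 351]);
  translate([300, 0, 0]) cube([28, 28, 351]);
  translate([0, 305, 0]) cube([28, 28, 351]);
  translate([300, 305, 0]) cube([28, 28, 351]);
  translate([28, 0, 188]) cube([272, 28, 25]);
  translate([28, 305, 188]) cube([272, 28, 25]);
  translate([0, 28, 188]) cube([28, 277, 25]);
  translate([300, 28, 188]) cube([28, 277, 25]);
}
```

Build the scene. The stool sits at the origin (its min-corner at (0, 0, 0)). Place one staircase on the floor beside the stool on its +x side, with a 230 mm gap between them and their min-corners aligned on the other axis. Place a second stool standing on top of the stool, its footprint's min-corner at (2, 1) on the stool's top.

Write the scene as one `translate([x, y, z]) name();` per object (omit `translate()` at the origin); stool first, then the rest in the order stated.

stool();
translate([563, 0, 0]) staircase();
translate([2, 1, 383]) stool_2();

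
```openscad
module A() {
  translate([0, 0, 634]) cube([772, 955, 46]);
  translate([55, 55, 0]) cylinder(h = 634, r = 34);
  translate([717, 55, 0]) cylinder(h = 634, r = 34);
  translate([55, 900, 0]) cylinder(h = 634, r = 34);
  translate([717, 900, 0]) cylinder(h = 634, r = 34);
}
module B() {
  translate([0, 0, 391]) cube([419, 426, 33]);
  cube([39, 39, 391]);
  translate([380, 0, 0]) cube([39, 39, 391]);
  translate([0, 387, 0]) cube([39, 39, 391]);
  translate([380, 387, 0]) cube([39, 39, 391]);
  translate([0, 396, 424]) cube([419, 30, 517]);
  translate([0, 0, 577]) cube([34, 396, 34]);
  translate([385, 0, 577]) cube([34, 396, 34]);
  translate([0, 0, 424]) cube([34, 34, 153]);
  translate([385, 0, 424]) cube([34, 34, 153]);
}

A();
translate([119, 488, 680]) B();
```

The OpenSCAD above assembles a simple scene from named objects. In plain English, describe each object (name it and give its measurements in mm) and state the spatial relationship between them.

A is a table with a 772×955 mm rectangular top, 46 mm thick, top surface at z = 680 mm, supported by four round legs of 68 mm diameter, each leg's bounding box inset 21 mm from the nearest pair of top edges, running from the floor.

B is a chair: 419×426 mm seat, 33 mm thick, top at z = 424 mm, on four 39 mm square corner legs flush with the seat edges. A 30 mm thick backrest slab spans the full seat width, extending 517 mm above the seat top, its back face flush with the seat's +y edge. Two armrests of 34×34 mm section run along each side from the seat's front edge to the front of the backrest, top faces 187 mm above the seat top and outer faces flush with the seat's x-edges; a 34×34 mm post under the front of each armrest stands on the seat at the front corner.

The chair is on top of the table.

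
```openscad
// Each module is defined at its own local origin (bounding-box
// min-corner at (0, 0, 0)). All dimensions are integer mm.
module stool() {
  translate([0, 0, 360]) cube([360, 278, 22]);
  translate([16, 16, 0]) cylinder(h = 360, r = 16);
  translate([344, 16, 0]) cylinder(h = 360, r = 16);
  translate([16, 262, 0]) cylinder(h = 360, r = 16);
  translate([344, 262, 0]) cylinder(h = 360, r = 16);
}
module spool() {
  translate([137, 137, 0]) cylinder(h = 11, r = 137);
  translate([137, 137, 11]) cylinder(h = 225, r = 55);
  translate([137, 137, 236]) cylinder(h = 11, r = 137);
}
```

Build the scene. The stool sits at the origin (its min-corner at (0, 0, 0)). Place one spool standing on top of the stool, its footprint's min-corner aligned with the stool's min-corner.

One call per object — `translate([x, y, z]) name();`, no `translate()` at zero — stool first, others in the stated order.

stool();
translate([0, 0, 382]) spool();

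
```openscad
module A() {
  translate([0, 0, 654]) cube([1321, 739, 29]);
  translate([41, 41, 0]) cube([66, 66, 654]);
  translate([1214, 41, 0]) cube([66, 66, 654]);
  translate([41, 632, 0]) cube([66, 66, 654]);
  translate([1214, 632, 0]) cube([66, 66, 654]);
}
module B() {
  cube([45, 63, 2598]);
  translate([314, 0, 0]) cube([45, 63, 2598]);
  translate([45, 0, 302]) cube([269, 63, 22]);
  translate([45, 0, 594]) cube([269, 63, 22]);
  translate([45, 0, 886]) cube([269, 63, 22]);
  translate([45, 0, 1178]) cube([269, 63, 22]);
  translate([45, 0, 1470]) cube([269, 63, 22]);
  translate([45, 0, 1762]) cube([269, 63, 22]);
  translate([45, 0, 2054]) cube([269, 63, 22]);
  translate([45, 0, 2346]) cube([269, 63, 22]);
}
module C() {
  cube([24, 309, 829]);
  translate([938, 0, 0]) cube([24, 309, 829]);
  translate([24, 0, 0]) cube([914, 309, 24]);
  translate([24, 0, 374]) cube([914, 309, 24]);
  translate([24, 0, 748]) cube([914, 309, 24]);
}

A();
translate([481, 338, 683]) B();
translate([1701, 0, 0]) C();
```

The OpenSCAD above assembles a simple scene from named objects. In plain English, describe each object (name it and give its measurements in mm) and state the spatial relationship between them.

A is a table with a 1321×739 mm rectangular top, 29 mm thick, top surface at z = 683 mm, supported by four 66×66 mm square legs, each inset 41 mm from the nearest pair of top edges, running from the floor.

B is a straight ladder. Two 45×63 mm vertical rails, 2598 mm tall, stand 359 mm apart (outside-to-outside) with their front faces coplanar on the −y side. 8 rungs, each 63 mm deep and 22 mm tall, span between the inner faces of the rails, front faces flush with the rails. The lowest rung's underside is at z = 302 mm and rungs are spaced 292 mm apart (underside to underside).

C is an open bookshelf. Two side panels, each 24 mm thick, 309 mm deep and 829 mm tall, stand 962 mm apart (outside-to-outside). Between them sit 3 shelves, each 24 mm thick and 309 mm deep, spanning the full gap between the sides. The bottom shelf rests on the floor (its underside at z = 0) and the clear gap between one shelf's top and the next shelf's underside is 350 mm.

The ladder is on top of the table, centred. The bookshelf is on the floor beside the table on its +x side.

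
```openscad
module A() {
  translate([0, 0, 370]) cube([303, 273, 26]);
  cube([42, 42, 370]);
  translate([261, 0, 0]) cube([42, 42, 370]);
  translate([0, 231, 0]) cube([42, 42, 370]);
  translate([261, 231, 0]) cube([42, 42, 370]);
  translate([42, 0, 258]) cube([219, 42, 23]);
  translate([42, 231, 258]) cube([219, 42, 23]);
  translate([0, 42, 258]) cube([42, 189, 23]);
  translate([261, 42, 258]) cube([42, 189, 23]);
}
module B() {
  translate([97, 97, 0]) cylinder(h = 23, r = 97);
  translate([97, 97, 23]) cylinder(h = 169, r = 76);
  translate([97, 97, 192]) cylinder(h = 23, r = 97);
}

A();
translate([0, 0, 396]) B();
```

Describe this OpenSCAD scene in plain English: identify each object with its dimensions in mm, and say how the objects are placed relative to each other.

A is a four-legged stool. The seat is 303×273 mm, 26 mm thick, top at z = 396 mm. It stands on four square legs, each 42×42 mm in cross-section, from z = 0 to the seat underside, each flush with a corner of the seat. Four stretchers, 42 mm wide and 23 mm tall, connect adjacent legs with their undersides at z = 258 mm, each running between the inner faces of the legs it joins and aligned with the legs' outer faces on the other axis.

B is a spool: two coaxial disc flanges of radius 97 mm and thickness 23 mm, joined by a core cylinder of radius 76 mm and height 169 mm. The lower flange rests on z = 0 and the three cylinders share a vertical axis.

The spool is on top of the stool.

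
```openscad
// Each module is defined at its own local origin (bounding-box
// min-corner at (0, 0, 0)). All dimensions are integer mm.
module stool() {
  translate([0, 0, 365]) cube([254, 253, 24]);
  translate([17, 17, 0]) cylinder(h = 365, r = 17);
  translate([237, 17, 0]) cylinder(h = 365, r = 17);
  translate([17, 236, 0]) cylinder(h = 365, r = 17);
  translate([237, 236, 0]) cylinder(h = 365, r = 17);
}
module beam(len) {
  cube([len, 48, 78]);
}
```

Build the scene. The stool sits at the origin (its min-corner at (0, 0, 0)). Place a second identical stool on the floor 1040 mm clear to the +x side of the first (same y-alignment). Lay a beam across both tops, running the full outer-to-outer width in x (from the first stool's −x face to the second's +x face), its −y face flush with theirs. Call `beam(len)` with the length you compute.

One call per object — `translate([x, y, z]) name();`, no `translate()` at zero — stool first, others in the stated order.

stool();
translate([1294, 0, 0]) stool();
translate([0, 0, 389]) beam(1548);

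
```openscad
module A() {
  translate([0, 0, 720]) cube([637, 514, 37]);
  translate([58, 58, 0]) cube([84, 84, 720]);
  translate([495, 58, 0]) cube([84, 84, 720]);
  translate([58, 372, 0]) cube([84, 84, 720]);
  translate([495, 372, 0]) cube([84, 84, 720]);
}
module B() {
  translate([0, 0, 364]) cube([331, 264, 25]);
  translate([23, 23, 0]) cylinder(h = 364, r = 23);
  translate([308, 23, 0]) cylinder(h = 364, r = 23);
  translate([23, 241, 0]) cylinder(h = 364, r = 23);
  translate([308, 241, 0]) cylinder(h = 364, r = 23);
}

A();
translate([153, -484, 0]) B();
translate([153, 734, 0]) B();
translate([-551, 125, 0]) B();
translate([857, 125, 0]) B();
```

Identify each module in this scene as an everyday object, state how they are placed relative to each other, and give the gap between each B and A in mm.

A is a table. B is a stool. Four stools sit around the table at the −y, +y, −x, +x sides. The gap between each stool and the table is 220 mm.

Each stool's nearest face is 220 mm from the table's bounding box.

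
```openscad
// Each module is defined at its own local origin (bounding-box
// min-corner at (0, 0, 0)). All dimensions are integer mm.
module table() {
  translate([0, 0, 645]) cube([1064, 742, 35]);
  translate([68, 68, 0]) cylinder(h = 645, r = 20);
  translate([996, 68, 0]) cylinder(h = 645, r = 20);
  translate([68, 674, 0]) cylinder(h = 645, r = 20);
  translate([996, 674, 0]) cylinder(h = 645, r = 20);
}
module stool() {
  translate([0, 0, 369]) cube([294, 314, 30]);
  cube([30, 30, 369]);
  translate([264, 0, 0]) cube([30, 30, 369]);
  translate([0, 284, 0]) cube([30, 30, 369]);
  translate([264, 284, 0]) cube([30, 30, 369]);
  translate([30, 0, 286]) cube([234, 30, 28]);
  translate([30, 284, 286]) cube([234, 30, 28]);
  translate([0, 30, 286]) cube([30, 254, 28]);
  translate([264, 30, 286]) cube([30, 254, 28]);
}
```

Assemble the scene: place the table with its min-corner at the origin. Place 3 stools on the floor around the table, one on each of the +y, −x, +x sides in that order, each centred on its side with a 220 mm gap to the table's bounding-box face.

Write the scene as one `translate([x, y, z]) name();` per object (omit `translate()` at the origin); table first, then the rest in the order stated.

table();
translate([385, 962, 0]) stool();
translate([-514, 214, 0]) stool();
translate([1284, 214, 0]) stool();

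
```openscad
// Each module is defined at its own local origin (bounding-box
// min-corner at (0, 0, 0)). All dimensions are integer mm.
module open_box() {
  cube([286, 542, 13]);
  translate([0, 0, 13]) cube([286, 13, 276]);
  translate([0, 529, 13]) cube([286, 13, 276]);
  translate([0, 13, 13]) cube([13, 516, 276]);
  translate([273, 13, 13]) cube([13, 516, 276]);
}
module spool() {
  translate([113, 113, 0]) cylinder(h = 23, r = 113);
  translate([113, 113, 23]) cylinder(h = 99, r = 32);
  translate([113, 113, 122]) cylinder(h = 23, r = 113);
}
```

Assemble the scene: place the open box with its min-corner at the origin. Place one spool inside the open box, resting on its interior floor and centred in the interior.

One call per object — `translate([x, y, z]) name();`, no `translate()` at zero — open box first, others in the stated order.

open_box();
translate([30, 158, 13]) spool();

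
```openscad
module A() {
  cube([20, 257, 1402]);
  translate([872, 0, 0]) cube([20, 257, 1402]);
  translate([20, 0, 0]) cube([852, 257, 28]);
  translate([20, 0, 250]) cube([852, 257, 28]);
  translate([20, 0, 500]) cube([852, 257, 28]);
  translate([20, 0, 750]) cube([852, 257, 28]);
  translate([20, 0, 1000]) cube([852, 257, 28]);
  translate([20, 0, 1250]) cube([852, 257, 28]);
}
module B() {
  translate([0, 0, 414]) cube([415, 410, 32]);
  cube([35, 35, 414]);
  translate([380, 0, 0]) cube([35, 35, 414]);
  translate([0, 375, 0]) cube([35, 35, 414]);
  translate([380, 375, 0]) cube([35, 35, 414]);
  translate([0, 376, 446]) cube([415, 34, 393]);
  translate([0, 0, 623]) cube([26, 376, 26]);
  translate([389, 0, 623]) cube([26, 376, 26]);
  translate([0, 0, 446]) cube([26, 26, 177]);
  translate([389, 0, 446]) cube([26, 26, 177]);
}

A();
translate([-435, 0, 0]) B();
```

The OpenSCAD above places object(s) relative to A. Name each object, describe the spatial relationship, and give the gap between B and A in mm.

A is a bookshelf. B is a chair. The chair is on the floor beside the bookshelf on its −x side. The gap between the chair and the bookshelf is 20 mm.

The chair's nearest face is 20 mm from the bookshelf's −x face.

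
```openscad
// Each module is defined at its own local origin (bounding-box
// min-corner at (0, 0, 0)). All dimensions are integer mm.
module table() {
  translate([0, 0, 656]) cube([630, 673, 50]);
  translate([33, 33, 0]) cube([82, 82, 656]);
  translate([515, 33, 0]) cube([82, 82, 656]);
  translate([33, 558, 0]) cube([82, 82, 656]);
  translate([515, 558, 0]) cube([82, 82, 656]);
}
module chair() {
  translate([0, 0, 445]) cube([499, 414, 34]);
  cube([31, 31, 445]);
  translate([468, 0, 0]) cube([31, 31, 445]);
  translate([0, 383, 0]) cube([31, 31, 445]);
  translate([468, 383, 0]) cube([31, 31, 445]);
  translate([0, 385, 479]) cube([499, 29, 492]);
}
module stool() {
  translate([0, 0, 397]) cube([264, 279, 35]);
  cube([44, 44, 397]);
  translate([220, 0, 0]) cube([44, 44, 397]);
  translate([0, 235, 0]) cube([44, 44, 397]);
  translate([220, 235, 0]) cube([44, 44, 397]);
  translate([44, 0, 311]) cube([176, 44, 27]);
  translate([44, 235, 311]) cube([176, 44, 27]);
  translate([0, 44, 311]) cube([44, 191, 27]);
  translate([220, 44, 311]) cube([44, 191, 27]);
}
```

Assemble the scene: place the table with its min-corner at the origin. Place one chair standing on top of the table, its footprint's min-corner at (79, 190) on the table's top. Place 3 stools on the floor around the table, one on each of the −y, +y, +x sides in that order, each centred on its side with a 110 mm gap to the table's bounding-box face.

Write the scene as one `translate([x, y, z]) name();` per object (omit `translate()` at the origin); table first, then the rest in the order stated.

table();
translate([79, 190, 706]) chair();
translate([183, -389, 0]) stool();
translate([183, 783, 0]) stool();
translate([740, 197, 0]) stool();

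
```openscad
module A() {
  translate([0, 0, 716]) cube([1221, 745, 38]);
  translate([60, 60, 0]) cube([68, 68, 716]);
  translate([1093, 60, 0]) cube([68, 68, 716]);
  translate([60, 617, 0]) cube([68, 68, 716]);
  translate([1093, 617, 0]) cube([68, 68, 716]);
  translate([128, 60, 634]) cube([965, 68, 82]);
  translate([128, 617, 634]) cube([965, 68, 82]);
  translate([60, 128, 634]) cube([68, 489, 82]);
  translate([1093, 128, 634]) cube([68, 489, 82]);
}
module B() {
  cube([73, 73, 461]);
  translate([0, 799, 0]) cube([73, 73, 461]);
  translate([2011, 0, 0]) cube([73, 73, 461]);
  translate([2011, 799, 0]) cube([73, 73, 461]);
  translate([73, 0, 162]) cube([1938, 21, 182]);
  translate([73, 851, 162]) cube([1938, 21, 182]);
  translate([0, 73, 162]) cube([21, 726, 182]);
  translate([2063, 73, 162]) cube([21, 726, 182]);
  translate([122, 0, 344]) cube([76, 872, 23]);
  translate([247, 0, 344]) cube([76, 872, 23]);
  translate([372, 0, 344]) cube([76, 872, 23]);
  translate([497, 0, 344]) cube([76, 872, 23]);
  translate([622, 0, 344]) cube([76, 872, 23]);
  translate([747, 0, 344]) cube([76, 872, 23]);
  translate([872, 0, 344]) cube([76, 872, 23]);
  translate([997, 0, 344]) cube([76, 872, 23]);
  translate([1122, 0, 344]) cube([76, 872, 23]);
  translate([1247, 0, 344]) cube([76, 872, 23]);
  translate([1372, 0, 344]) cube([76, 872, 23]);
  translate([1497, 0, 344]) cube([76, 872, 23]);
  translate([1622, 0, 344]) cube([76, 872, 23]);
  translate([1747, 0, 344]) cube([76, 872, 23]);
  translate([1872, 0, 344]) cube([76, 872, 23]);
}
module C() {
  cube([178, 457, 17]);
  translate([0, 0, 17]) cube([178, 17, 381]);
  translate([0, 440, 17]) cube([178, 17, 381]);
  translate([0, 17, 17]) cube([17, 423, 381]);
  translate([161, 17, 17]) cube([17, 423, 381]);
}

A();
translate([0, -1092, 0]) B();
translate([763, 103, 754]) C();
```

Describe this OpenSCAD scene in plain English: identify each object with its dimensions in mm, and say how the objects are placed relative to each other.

A is a rectangular dining table. The top is 1221×745×38 mm with its upper surface at z = 754 mm. It stands on four 68×68 mm square legs, each inset 60 mm from the nearest pair of top edges, running from the floor to the underside of the top. Four apron rails, 68 mm thick and 82 mm tall, run between adjacent legs with their top edges flush with the underside of the top and their outer faces flush with the legs' outer faces.

B is a bed frame 2084 mm long (x) by 872 mm wide (y). Four 73×73 mm corner posts, 461 mm tall, at the corners of the footprint. Four rails of 21 mm thickness and 182 mm height run between adjacent posts with their undersides at z = 162 mm, their outer faces flush with the outside of the frame (the two x-running rails run between the posts' inner faces; the two y-running rails run between the posts' inner faces). 15 slats, each 76 mm wide (x) and 23 mm thick, lie across the top of the two x-running rails, running the full 872 mm width of the frame in y; the slats are evenly spaced along x between the inner faces of the end posts with equal gaps (rounded down to the nearest mm) at the −x end and between each pair — any rounding remainder accumulates at the +x end.

C is an open-topped rectangular box: outside dimensions 178×457×398 mm, with a uniform wall and base thickness of 17 mm. The base is a full 178×457 slab on the floor; four walls sit on top of the base. The front and back walls (the −y and +y sides) span the full width; the two side walls fit between them.

The bed frame is on the floor beside the table on its −y side. The open box is on top of the table.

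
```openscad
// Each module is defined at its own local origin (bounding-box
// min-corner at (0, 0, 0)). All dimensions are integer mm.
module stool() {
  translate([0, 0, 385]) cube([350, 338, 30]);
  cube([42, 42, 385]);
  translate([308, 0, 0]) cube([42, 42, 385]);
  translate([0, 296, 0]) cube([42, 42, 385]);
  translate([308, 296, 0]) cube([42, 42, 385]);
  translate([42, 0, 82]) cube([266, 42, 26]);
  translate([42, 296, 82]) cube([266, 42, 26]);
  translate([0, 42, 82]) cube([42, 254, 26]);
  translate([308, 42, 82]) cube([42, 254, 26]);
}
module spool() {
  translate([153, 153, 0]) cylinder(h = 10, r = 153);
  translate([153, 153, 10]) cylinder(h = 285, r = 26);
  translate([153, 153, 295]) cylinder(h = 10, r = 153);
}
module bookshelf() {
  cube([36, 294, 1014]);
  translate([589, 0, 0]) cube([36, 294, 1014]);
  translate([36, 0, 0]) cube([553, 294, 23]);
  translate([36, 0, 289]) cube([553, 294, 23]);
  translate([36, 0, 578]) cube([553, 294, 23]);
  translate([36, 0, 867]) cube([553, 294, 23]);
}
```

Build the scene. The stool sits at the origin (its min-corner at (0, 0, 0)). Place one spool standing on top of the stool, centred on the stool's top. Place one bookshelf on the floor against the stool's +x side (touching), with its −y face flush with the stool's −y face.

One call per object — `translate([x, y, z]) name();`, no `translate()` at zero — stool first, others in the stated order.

stool();
translate([22, 16, 415]) spool();
translate([350, 0, 0]) bookshelf();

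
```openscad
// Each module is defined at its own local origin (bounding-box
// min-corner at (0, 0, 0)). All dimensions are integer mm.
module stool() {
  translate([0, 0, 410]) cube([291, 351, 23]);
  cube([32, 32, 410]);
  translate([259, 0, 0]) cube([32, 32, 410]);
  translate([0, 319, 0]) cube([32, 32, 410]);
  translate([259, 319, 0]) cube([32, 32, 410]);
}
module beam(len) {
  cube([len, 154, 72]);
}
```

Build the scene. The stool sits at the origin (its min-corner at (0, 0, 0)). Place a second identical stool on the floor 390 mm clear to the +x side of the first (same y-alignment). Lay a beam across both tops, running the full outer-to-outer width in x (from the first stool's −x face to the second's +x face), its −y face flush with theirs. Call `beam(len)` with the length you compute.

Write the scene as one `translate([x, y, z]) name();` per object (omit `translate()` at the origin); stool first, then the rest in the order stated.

stool();
translate([681, 0, 0]) stool();
translate([0, 0, 433]) beam(972);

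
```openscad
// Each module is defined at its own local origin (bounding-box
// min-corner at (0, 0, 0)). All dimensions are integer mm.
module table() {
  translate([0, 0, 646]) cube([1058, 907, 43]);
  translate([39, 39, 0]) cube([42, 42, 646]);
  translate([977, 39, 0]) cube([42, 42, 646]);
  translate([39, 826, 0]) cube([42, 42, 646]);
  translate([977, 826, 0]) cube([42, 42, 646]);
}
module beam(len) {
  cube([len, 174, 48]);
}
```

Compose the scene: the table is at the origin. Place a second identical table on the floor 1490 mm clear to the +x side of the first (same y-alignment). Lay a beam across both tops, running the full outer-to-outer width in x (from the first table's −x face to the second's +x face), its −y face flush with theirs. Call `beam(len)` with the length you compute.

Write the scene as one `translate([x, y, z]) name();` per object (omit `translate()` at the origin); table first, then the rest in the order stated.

table();
translate([2548, 0, 0]) table();
translate([0, 0, 689]) beam(3606);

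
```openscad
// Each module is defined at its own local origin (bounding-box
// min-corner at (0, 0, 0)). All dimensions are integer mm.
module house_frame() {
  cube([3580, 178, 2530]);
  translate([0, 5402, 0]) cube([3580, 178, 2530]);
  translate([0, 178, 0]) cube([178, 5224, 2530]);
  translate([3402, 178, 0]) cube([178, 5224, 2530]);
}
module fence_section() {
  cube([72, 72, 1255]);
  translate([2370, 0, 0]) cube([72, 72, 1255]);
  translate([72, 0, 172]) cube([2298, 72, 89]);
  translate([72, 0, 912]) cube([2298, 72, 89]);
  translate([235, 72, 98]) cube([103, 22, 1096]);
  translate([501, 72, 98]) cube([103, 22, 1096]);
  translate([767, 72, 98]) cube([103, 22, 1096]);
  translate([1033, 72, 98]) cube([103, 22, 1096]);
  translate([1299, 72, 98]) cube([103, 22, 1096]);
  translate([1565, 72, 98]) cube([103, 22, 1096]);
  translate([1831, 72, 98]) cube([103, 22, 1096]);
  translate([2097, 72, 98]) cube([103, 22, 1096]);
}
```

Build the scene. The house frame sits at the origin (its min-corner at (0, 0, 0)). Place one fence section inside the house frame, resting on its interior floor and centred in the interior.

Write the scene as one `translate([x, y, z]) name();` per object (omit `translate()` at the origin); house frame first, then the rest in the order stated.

house_frame();
translate([569, 2743, 0]) fence_section();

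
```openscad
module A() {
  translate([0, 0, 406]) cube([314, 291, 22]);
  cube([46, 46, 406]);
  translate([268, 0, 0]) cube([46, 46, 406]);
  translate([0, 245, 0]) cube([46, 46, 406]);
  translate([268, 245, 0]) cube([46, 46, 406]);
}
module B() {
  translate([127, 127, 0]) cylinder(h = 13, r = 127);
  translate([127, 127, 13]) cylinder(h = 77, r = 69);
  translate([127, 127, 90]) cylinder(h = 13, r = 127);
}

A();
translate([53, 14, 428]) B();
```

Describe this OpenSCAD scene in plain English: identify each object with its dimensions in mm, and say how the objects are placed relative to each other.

A is a four-legged stool. The seat is 314×291 mm, 22 mm thick, top at z = 428 mm. It stands on four square legs, each 46×46 mm in cross-section, from z = 0 to the seat underside, each flush with a corner of the seat.

B is a spool: two coaxial disc flanges of radius 127 mm and thickness 13 mm, joined by a core cylinder of radius 69 mm and height 77 mm. The lower flange rests on z = 0 and the three cylinders share a vertical axis.

The spool is on top of the stool.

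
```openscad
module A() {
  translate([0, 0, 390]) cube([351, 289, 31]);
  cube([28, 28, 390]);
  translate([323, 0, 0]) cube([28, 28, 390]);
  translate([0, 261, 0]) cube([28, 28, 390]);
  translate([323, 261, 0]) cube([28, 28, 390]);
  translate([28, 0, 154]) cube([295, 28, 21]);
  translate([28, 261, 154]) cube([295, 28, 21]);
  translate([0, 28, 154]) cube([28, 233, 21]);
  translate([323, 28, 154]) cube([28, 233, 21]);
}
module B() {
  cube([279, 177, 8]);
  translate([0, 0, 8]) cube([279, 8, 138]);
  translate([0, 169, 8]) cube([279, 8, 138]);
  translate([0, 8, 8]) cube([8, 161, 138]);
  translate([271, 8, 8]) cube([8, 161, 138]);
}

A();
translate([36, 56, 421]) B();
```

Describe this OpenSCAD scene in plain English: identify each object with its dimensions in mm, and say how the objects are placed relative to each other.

A is a four-legged stool. The seat is 351×289 mm, 31 mm thick, top at z = 421 mm. It stands on four square legs, each 28×28 mm in cross-section, from z = 0 to the seat underside, each flush with a corner of the seat. Four stretchers, 28 mm wide and 21 mm tall, connect adjacent legs with their undersides at z = 154 mm, each running between the inner faces of the legs it joins and aligned with the legs' outer faces on the other axis.

B is an open-topped rectangular box: outside dimensions 279×177×146 mm, with a uniform wall and base thickness of 8 mm. The base is a full 279×177 slab on the floor; four walls sit on top of the base. The front and back walls (the −y and +y sides) span the full width; the two side walls fit between them.

The open box is on top of the stool, centred.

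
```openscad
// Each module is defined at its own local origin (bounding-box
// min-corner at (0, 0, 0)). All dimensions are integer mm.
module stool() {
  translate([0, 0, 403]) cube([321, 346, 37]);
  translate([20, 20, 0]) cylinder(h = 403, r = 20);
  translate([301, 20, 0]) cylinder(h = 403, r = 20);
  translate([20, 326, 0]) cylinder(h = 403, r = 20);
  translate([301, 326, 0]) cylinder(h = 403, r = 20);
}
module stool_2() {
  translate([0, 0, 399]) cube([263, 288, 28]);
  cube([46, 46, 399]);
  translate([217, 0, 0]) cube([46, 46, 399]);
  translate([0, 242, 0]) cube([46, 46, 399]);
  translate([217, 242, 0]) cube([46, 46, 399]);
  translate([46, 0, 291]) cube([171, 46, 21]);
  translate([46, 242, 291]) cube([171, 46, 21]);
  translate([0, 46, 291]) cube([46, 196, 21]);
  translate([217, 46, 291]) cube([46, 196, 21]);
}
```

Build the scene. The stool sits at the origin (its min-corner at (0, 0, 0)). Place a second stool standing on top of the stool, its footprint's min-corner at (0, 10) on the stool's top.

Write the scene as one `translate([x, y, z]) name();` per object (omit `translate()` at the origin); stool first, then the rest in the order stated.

stool();
translate([0, 10, 440]) stool_2();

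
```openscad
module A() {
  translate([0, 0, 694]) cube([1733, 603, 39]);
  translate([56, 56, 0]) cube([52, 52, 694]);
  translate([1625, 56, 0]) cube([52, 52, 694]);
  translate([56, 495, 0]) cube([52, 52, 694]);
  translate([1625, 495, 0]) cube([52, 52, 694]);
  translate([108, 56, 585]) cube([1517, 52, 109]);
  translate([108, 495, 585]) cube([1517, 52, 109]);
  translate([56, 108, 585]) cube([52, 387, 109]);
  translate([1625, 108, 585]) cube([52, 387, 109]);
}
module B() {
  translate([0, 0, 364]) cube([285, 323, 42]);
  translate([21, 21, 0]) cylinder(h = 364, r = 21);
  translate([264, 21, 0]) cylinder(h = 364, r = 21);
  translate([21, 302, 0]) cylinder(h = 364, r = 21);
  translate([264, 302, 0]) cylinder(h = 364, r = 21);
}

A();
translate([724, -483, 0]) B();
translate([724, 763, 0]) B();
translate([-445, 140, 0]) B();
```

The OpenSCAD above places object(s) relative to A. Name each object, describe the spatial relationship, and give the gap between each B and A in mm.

Each stool's nearest face is 160 mm from the table's bounding box.

A is a table. B is a stool. Three stools sit around the table at the −y, +y, −x sides. The gap between each stool and the table is 160 mm.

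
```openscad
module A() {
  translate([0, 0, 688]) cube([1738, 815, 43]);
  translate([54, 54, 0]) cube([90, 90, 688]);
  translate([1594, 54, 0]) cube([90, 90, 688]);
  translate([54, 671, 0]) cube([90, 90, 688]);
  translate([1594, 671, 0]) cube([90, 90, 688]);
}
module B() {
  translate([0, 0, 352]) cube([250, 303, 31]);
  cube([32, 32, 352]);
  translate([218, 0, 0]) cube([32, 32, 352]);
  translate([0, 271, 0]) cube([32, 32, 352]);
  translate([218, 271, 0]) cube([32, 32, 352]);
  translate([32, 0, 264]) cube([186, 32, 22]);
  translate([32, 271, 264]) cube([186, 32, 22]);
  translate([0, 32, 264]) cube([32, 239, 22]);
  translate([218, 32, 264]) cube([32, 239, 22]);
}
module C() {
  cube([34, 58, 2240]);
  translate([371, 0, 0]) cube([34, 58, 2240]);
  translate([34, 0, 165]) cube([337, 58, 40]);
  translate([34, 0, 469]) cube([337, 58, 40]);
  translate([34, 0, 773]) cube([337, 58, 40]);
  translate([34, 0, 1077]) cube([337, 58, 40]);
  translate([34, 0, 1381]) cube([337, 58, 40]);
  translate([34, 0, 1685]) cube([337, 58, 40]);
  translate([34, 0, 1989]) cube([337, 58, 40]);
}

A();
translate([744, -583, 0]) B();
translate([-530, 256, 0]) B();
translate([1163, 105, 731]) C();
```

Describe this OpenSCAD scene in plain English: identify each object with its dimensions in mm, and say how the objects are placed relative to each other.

A is a rectangular dining table. The top is 1738×815×43 mm with its upper surface at z = 731 mm. It stands on four 90×90 mm square legs, each inset 54 mm from the nearest pair of top edges, running from the floor to the underside of the top.

B is a four-legged stool. The seat is a 250×303×31 mm slab whose top surface is at z = 383 mm; four square legs, each 32×32 mm in cross-section, run from the floor (z = 0) to the underside of the seat, each flush with a corner of the seat. Four stretchers, 32 mm wide and 22 mm tall, connect adjacent legs with their undersides at z = 264 mm, each running between the inner faces of the legs it joins and aligned with the legs' outer faces on the other axis.

C is a straight ladder. Two 34×58 mm vertical rails, 2240 mm tall, stand 405 mm apart (outside-to-outside) with their front faces coplanar on the −y side. 7 rungs, each 58 mm deep and 40 mm tall, span between the inner faces of the rails, front faces flush with the rails. The lowest rung's underside is at z = 165 mm and rungs are spaced 304 mm apart (underside to underside).

Two stools sit around the table at the −y, −x sides. The ladder is on top of the table.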